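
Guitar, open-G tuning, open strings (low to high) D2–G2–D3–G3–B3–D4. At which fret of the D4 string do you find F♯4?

F♯4 is 4 semitones above the open D4 (D–D#–E–F–F#), so it sits at fret 4.

4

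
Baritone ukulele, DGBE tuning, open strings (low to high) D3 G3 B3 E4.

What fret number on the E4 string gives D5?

10

D5 is 10 semitones above the open E4 (E–F–F#–G–…–C–C#–D), so it sits at fret 10.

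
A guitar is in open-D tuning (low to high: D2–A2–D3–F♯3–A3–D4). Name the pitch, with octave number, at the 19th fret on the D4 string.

The open D4 string plus 19 semitones: D–D#–E–F–…–G–G#–A.
The walk passes from B into C once, so the octave number goes from 4 to 5.

A5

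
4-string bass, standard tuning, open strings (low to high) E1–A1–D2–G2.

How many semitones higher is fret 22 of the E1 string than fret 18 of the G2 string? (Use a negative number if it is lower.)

-11 semitones

E1 at fret 22 → D3 (MIDI 50); G2 at fret 18 → C#4 (MIDI 61).
50 − 61 = -11, so the two pitches are 11 semitones apart.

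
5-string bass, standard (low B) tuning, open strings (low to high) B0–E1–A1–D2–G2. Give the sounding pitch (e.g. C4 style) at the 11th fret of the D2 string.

Each fret is one semitone, so D2 + 11 = C#3.

C#3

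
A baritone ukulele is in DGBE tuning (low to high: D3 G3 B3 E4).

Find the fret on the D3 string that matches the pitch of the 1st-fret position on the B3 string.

10

B3 at fret 1 is B3 + 1 semitone = C4.
The open D3 string is 9 semitones below the open B3, so the same pitch on the D3 string lies at fret 1 + 9 = 10.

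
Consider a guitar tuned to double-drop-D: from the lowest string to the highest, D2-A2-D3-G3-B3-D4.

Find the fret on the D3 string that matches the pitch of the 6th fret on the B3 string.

B3 at fret 6 is B3 + 6 semitones = F4.
The open D3 string is 9 semitones below the open B3, so the same pitch on the D3 string lies at fret 6 + 9 = 15.

15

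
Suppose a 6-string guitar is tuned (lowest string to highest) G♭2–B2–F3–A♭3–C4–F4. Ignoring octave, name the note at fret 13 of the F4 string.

G♭

F4 is MIDI 65. Adding 13 gives 78; 78 mod 12 = 6, i.e. G♭.
(Equivalently spelled F♯.)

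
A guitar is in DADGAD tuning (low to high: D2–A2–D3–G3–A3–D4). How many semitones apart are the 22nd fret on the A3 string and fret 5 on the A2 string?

A3 at fret 22 → G5 (MIDI 79); A2 at fret 5 → D3 (MIDI 50).
79 − 50 = 29, so the two pitches are 29 semitones apart, with G5 the higher.

29 semitones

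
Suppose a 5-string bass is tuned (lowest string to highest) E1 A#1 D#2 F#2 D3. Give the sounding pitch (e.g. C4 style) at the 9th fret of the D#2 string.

C3

D#2 is MIDI 39. Adding 9 gives 48, which is C3.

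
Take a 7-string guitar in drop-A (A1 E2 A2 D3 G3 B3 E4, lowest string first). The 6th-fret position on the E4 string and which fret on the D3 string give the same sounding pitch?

Fret 6 on E4 is MIDI 64 + 6 = 70 (A#4). On the D3 string (open MIDI 50), that pitch is 70 − 50 = fret 20.

20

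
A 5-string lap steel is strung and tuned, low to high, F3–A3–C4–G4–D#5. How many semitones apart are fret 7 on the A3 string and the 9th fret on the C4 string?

5 semitones

A3 at fret 7 → E4 (MIDI 64); C4 at fret 9 → A4 (MIDI 69).
64 − 69 = -5, so the two pitches are 5 semitones apart, with A4 the higher.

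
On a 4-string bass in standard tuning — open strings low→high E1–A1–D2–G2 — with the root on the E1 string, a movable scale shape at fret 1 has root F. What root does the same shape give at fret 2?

F#

Moving from fret 1 to fret 2 shifts the root by 1 semitone.
F up 1 semitone is F#.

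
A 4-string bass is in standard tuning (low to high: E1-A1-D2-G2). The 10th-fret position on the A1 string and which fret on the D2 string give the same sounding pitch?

Fret 10 on A1 is MIDI 33 + 10 = 43 (G2). On the D2 string (open MIDI 38), that pitch is 43 − 38 = fret 5.

5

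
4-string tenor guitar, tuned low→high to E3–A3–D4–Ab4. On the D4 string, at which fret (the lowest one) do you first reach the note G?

5

From D4, count semitones up the chromatic scale until reaching G: D–Eb–E–F–Gb–G — 5 steps.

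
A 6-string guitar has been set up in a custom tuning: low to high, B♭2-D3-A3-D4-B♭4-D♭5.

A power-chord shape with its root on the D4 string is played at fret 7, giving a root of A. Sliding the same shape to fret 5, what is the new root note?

G

Moving from fret 7 to fret 5 shifts the root by -2 semitones.
A down 2 semitones is G.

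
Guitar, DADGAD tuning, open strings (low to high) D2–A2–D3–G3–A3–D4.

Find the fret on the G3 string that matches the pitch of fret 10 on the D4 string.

17

D4 at fret 10 is D4 + 10 semitones = C5.
The open G3 string is 7 semitones below the open D4, so the same pitch on the G3 string lies at fret 10 + 7 = 17.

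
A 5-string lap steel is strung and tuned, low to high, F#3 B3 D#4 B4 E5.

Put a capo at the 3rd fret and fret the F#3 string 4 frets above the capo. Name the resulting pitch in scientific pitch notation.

The capo raises the open F#3 by 3 semitones to A3; fretting 4 more gives F#3 + 3 + 4 = F#3 + 7 semitones = C#4.
(Also written Db.)

C#4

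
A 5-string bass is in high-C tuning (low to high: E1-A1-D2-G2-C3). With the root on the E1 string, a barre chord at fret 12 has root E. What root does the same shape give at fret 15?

G

Moving from fret 12 to fret 15 shifts the root by 3 semitones.
E up 3 semitones is G.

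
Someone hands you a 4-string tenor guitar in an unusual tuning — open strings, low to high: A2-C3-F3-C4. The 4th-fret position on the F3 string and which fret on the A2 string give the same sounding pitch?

F3 at fret 4 is F3 + 4 semitones = A3.
The open A2 string is 8 semitones below the open F3, so the same pitch on the A2 string lies at fret 4 + 8 = 12.

12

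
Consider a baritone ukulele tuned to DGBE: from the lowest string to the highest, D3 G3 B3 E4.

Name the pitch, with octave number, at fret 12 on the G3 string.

The open G3 string plus 12 semitones: G–G#–A–A#–…–F–F#–G.
The walk passes from B into C once, so the octave number goes from 3 to 4.

G4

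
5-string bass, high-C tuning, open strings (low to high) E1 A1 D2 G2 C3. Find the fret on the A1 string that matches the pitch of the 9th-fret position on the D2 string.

14

D2 at fret 9 is D2 + 9 semitones = B2.
The open A1 string is 5 semitones below the open D2, so the same pitch on the A1 string lies at fret 9 + 5 = 14.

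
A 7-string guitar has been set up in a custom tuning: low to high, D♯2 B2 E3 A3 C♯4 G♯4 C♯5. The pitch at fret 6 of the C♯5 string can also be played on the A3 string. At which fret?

22

Fret 6 on C♯5 is MIDI 73 + 6 = 79 (G5). On the A3 string (open MIDI 57), that pitch is 79 − 57 = fret 22.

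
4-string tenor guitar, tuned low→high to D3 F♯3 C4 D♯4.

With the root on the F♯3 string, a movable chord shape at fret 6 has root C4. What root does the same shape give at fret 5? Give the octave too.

Moving from fret 6 to fret 5 shifts the root by -1 semitone.
C4 down 1 semitone is B3.

B3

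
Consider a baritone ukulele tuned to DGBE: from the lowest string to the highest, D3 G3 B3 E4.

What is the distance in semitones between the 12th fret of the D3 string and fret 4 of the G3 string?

3 semitones

D3 at fret 12 → D4 (MIDI 62); G3 at fret 4 → B3 (MIDI 59).
62 − 59 = 3, so the two pitches are 3 semitones apart, with D4 the higher.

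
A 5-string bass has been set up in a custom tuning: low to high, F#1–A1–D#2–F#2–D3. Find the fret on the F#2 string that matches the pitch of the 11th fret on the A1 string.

Fret 11 on A1 is MIDI 33 + 11 = 44 (G#2). On the F#2 string (open MIDI 42), that pitch is 44 − 42 = fret 2.

2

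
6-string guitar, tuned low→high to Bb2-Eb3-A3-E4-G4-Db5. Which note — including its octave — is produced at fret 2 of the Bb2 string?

Bb2 is MIDI 46. Adding 2 gives 48, which is C3.

C3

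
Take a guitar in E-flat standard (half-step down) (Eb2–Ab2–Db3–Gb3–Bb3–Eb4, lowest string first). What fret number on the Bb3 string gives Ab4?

Ab4 is 10 semitones above the open Bb3 (Bb–B–C–Db–…–Gb–G–Ab), so it sits at fret 10.

10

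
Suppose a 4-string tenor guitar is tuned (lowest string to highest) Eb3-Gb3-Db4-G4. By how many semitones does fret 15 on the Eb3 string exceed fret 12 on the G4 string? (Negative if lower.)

-13 semitones

Eb3 at fret 15 → Gb4 (MIDI 66); G4 at fret 12 → G5 (MIDI 79).
66 − 79 = -13, so the two pitches are 13 semitones apart.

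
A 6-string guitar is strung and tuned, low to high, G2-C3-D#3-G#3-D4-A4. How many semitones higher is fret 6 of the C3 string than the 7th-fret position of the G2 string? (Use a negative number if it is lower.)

4 semitones

C3 at fret 6 → F#3 (MIDI 54); G2 at fret 7 → D3 (MIDI 50).
54 − 50 = 4, so the two pitches are 4 semitones apart.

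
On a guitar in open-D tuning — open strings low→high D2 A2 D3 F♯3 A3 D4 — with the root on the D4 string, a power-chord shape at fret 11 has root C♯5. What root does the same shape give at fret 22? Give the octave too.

C6

Moving from fret 11 to fret 22 shifts the root by 11 semitones.
C♯5 up 11 semitones is C6.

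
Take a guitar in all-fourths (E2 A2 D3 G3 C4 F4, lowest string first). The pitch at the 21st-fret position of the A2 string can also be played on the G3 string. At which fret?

11

A2 at fret 21 is A2 + 21 semitones = F#4.
The open G3 string is 10 semitones above the open A2, so the same pitch on the G3 string lies at fret 21 − 10 = 11.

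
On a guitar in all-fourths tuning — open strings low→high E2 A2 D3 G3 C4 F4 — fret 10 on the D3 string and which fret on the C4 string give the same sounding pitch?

D3 at fret 10 is D3 + 10 semitones = C4.
The open C4 string is 10 semitones above the open D3, so the same pitch on the C4 string lies at fret 10 − 10 = 0.

0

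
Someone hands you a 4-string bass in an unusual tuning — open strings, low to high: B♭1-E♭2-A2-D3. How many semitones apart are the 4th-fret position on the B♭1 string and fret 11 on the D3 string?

B♭1 at fret 4 → D2 (MIDI 38); D3 at fret 11 → D♭4 (MIDI 61).
38 − 61 = -23, so the two pitches are 23 semitones apart, with D♭4 the higher.

23 semitones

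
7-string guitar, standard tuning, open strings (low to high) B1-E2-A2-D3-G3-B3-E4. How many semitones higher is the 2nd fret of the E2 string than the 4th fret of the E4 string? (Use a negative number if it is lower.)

-26 semitones

E2 at fret 2 → F#2 (MIDI 42); E4 at fret 4 → G#4 (MIDI 68).
42 − 68 = -26, so the two pitches are 26 semitones apart.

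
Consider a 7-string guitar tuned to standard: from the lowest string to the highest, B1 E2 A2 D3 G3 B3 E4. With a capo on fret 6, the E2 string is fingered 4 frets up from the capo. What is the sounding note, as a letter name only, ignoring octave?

D

The capo raises the open E2 by 6 semitones to A#2; fretting 4 more gives E2 + 6 + 4 = E2 + 10 semitones, landing on D.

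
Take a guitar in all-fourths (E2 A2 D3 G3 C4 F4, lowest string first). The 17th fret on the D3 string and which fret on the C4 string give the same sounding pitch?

7

D3 at fret 17 is D3 + 17 semitones = G4.
The open C4 string is 10 semitones above the open D3, so the same pitch on the C4 string lies at fret 17 − 10 = 7.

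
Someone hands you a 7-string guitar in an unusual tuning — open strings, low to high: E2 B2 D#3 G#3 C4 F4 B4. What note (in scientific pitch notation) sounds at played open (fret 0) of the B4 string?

Fret 0 is the open string itself, so the pitch is just B4.

B4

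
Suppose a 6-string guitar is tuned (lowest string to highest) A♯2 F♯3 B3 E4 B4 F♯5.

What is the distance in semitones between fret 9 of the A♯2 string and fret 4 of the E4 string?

13 semitones

A♯2 at fret 9 → G3 (MIDI 55); E4 at fret 4 → G♯4 (MIDI 68).
55 − 68 = -13, so the two pitches are 13 semitones apart, with G♯4 the higher.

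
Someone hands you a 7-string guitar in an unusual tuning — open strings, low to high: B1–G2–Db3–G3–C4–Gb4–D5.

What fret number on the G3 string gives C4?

C4 is 5 semitones above the open G3 (G–Ab–A–Bb–B–C), so it sits at fret 5.

5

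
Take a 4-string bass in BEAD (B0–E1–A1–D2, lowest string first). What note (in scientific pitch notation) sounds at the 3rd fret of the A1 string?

C2

The open A1 string plus 3 semitones: A–A#–B–C.
The walk passes from B into C once, so the octave number goes from 1 to 2.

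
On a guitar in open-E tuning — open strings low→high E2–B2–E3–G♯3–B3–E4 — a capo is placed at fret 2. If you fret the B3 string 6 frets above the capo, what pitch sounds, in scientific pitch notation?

G4

The capo raises the open B3 by 2 semitones to C♯4; fretting 6 more gives B3 + 2 + 6 = B3 + 8 semitones = G4.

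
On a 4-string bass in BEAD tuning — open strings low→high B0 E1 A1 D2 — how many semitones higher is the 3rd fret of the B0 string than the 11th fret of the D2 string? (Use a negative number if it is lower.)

B0 at fret 3 → D1 (MIDI 26); D2 at fret 11 → C#3 (MIDI 49).
26 − 49 = -23, so the two pitches are 23 semitones apart.

-23 semitones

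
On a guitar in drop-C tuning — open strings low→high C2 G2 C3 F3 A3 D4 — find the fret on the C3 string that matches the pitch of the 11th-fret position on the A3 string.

A3 at fret 11 is A3 + 11 semitones = G#4.
The open C3 string is 9 semitones below the open A3, so the same pitch on the C3 string lies at fret 11 + 9 = 20.

20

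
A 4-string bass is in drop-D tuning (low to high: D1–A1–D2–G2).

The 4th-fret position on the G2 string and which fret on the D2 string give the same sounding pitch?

9

Fret 4 on G2 is MIDI 43 + 4 = 47 (B2). On the D2 string (open MIDI 38), that pitch is 47 − 38 = fret 9.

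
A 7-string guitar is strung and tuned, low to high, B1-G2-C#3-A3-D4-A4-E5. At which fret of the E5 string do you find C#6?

C#6 is 9 semitones above the open E5 (E–F–F#–G–G#–A–A#–B–C–C#), so it sits at fret 9.

9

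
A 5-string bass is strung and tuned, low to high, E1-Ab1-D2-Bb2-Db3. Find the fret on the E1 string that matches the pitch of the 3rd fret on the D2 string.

13

D2 at fret 3 is D2 + 3 semitones = F2.
The open E1 string is 10 semitones below the open D2, so the same pitch on the E1 string lies at fret 3 + 10 = 13.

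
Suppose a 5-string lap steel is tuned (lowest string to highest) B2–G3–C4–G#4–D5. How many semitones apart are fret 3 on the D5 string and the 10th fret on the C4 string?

7 semitones

D5 at fret 3 → F5 (MIDI 77); C4 at fret 10 → A#4 (MIDI 70).
77 − 70 = 7, so the two pitches are 7 semitones apart, with F5 the higher.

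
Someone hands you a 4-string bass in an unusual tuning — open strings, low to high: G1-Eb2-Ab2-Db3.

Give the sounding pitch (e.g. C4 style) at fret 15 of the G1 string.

Bb2

Each fret is one semitone, so G1 + 15 = Bb2.
(Equivalently spelled A#2.)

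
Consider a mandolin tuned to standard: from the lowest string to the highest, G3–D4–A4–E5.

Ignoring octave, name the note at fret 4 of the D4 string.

D4 is MIDI 62. Adding 4 gives 66; 66 mod 12 = 6, i.e. F♯.
(Equivalently spelled G♭.)

F♯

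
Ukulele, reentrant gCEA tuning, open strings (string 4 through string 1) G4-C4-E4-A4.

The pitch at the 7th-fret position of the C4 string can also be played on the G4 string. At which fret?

0

C4 at fret 7 is C4 + 7 semitones = G4.
The open G4 string is 7 semitones above the open C4, so the same pitch on the G4 string lies at fret 7 − 7 = 0.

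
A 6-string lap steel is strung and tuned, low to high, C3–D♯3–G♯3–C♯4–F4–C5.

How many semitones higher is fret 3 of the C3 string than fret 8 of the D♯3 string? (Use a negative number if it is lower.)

-8 semitones

C3 at fret 3 → D♯3 (MIDI 51); D♯3 at fret 8 → B3 (MIDI 59).
51 − 59 = -8, so the two pitches are 8 semitones apart.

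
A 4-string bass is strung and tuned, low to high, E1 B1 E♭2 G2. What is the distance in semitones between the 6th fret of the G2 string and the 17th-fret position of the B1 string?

3 semitones

G2 at fret 6 → D♭3 (MIDI 49); B1 at fret 17 → E3 (MIDI 52).
49 − 52 = -3, so the two pitches are 3 semitones apart, with E3 the higher.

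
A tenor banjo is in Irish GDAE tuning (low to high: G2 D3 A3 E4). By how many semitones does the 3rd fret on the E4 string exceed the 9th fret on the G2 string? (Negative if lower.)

15 semitones

E4 at fret 3 → G4 (MIDI 67); G2 at fret 9 → E3 (MIDI 52).
67 − 52 = 15, so the two pitches are 15 semitones apart.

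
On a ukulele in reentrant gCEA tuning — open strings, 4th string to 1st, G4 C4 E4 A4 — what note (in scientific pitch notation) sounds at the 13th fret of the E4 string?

The open E4 string plus 13 semitones: E–F–F#–G–…–D#–E–F.
The walk passes from B into C once, so the octave number goes from 4 to 5.

F5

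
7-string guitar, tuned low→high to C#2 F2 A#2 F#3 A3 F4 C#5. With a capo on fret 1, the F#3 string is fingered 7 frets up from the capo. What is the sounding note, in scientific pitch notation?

D4

The capo raises the open F#3 by 1 semitone to G3; fretting 7 more gives F#3 + 1 + 7 = F#3 + 8 semitones = D4.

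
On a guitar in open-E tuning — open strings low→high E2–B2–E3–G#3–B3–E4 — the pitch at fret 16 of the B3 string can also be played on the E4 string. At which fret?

11

B3 at fret 16 is B3 + 16 semitones = D#5.
The open E4 string is 5 semitones above the open B3, so the same pitch on the E4 string lies at fret 16 − 5 = 11.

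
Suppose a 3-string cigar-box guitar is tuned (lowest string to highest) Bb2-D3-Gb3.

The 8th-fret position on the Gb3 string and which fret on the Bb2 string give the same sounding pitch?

16

Gb3 at fret 8 is Gb3 + 8 semitones = D4.
The open Bb2 string is 8 semitones below the open Gb3, so the same pitch on the Bb2 string lies at fret 8 + 8 = 16.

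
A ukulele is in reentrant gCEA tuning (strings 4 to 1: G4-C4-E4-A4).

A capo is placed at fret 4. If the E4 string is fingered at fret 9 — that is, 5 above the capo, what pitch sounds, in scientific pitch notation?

The capo raises the open E4 by 4 semitones to G#4; fretting 5 more gives E4 + 4 + 5 = E4 + 9 semitones = C#5.
(Also written Db.)

C#5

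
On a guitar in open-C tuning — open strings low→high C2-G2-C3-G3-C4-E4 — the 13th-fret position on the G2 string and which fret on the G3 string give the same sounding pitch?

Fret 13 on G2 is MIDI 43 + 13 = 56 (G#3). On the G3 string (open MIDI 55), that pitch is 56 − 55 = fret 1.

1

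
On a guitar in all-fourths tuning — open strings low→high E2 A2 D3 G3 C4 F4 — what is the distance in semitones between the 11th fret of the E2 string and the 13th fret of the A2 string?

7 semitones

E2 at fret 11 → D#3 (MIDI 51); A2 at fret 13 → A#3 (MIDI 58).
51 − 58 = -7, so the two pitches are 7 semitones apart, with A#3 the higher.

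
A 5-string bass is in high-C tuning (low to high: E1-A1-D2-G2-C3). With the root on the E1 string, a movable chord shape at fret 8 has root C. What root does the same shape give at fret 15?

Moving from fret 8 to fret 15 shifts the root by 7 semitones.
C up 7 semitones is G.

G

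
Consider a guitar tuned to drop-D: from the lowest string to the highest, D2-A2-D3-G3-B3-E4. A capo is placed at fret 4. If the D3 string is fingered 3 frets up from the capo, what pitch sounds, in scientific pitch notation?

The capo raises the open D3 by 4 semitones to F#3; fretting 3 more gives D3 + 4 + 3 = D3 + 7 semitones = A3.

A3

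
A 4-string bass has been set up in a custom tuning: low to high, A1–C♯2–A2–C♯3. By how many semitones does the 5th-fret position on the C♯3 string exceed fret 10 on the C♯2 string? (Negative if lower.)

C♯3 at fret 5 → F♯3 (MIDI 54); C♯2 at fret 10 → B2 (MIDI 47).
54 − 47 = 7, so the two pitches are 7 semitones apart.

7 semitones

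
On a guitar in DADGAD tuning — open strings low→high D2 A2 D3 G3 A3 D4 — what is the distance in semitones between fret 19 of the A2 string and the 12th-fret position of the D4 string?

A2 at fret 19 → E4 (MIDI 64); D4 at fret 12 → D5 (MIDI 74).
64 − 74 = -10, so the two pitches are 10 semitones apart, with D5 the higher.

10 semitones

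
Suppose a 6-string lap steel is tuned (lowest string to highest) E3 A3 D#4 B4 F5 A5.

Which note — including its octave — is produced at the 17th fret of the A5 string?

D7

The open A5 string plus 17 semitones: A–A#–B–C–…–C–C#–D.
The walk passes from B into C 2 times, so the octave number goes from 5 to 7.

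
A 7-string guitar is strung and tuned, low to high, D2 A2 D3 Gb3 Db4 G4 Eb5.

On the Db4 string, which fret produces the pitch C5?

C5 is 11 semitones above the open Db4 (Db–D–Eb–E–…–Bb–B–C), so it sits at fret 11.

11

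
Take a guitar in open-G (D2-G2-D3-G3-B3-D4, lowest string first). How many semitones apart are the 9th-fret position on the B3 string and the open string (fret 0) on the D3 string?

B3 at fret 9 → G#4 (MIDI 68); D3 at fret 0 → D3 (MIDI 50).
68 − 50 = 18, so the two pitches are 18 semitones apart, with G#4 the higher.

18 semitones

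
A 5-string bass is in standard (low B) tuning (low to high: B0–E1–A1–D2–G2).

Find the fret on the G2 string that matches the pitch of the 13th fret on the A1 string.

A1 at fret 13 is A1 + 13 semitones = A♯2.
The open G2 string is 10 semitones above the open A1, so the same pitch on the G2 string lies at fret 13 − 10 = 3.

3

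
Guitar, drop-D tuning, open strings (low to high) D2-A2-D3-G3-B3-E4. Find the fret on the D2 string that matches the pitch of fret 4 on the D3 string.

D3 at fret 4 is D3 + 4 semitones = F#3.
The open D2 string is 12 semitones below the open D3, so the same pitch on the D2 string lies at fret 4 + 12 = 16.

16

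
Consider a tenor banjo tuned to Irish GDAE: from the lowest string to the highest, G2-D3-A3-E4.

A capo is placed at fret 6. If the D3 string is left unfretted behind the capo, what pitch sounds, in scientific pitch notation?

The capo raises the open D3 by 6 semitones to G#3; fretting 0 more gives D3 + 6 + 0 = D3 + 6 semitones = G#3.

G#3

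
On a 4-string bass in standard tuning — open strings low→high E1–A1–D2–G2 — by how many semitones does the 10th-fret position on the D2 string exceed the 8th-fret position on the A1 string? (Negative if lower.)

D2 at fret 10 → C3 (MIDI 48); A1 at fret 8 → F2 (MIDI 41).
48 − 41 = 7, so the two pitches are 7 semitones apart.

7 semitones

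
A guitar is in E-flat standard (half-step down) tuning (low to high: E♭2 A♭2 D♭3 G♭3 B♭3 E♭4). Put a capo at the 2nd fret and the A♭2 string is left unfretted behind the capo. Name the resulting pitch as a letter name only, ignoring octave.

The capo raises the open A♭2 by 2 semitones to B♭2; fretting 0 more gives A♭2 + 2 + 0 = A♭2 + 2 semitones, landing on B♭.

B♭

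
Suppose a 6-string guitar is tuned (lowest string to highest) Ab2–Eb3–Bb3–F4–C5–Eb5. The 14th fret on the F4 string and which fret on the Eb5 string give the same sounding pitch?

Fret 14 on F4 is MIDI 65 + 14 = 79 (G5). On the Eb5 string (open MIDI 75), that pitch is 79 − 75 = fret 4.

4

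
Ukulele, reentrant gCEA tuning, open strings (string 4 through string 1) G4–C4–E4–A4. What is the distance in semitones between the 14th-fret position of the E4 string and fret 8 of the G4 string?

E4 at fret 14 → F#5 (MIDI 78); G4 at fret 8 → D#5 (MIDI 75).
78 − 75 = 3, so the two pitches are 3 semitones apart, with F#5 the higher.

3 semitones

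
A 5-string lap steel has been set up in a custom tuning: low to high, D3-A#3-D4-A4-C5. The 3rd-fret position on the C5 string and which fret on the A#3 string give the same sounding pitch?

C5 at fret 3 is C5 + 3 semitones = D#5.
The open A#3 string is 14 semitones below the open C5, so the same pitch on the A#3 string lies at fret 3 + 14 = 17.

17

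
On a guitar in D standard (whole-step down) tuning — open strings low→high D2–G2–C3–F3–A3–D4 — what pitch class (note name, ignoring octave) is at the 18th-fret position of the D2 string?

G#

The open D2 string plus 18 semitones: D–D#–E–F–…–F#–G–G#.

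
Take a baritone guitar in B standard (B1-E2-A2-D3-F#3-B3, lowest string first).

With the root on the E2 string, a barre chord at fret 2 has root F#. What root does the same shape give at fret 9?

Moving from fret 2 to fret 9 shifts the root by 7 semitones.
F# up 7 semitones is C#.

C#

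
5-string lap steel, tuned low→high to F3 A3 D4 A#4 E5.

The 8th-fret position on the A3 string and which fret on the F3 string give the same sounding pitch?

12

Fret 8 on A3 is MIDI 57 + 8 = 65 (F4). On the F3 string (open MIDI 53), that pitch is 65 − 53 = fret 12.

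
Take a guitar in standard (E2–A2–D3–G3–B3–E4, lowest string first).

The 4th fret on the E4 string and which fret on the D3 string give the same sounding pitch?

E4 at fret 4 is E4 + 4 semitones = G#4.
The open D3 string is 14 semitones below the open E4, so the same pitch on the D3 string lies at fret 4 + 14 = 18.

18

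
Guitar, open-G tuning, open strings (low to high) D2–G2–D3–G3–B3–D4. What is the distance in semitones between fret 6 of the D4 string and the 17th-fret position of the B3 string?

D4 at fret 6 → G#4 (MIDI 68); B3 at fret 17 → E5 (MIDI 76).
68 − 76 = -8, so the two pitches are 8 semitones apart, with E5 the higher.

8 semitones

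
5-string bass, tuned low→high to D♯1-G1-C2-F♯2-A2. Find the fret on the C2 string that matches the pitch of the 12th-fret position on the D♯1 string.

3

Fret 12 on D♯1 is MIDI 27 + 12 = 39 (D♯2). On the C2 string (open MIDI 36), that pitch is 39 − 36 = fret 3.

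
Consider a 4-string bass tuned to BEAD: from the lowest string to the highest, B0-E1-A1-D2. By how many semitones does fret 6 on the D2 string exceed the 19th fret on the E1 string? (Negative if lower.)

-3 semitones

D2 at fret 6 → G#2 (MIDI 44); E1 at fret 19 → B2 (MIDI 47).
44 − 47 = -3, so the two pitches are 3 semitones apart.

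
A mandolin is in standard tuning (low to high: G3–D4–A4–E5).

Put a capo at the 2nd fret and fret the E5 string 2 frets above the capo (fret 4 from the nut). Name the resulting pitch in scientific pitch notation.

The capo raises the open E5 by 2 semitones to F#5; fretting 2 more gives E5 + 2 + 2 = E5 + 4 semitones = G#5.

G#5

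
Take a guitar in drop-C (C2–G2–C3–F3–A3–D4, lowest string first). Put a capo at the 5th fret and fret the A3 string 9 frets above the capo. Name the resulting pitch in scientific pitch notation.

B4

The capo raises the open A3 by 5 semitones to D4; fretting 9 more gives A3 + 5 + 9 = A3 + 14 semitones = B4.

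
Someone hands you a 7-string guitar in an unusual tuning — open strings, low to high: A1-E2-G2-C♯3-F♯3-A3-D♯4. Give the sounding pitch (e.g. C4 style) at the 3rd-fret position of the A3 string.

Each fret is one semitone, so A3 + 3 = C4.

C4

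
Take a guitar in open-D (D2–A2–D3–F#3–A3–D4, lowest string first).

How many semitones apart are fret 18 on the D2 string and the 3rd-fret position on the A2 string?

D2 at fret 18 → G#3 (MIDI 56); A2 at fret 3 → C3 (MIDI 48).
56 − 48 = 8, so the two pitches are 8 semitones apart, with G#3 the higher.

8 semitones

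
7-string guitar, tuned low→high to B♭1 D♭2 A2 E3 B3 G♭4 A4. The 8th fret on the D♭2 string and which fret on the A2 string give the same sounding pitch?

Fret 8 on D♭2 is MIDI 37 + 8 = 45 (A2). On the A2 string (open MIDI 45), that pitch is 45 − 45 = fret 0.

0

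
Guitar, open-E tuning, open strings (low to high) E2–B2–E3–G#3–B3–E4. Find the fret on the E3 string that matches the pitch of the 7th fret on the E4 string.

Fret 7 on E4 is MIDI 64 + 7 = 71 (B4). On the E3 string (open MIDI 52), that pitch is 71 − 52 = fret 19.

19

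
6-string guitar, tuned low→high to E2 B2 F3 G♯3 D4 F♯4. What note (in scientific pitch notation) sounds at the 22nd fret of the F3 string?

F3 is MIDI 53. Adding 22 gives 75, which is D♯5.
(Equivalently spelled E♭5.)

D♯5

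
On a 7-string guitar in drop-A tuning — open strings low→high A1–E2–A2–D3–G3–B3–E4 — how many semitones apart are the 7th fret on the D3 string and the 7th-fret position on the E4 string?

D3 at fret 7 → A3 (MIDI 57); E4 at fret 7 → B4 (MIDI 71).
57 − 71 = -14, so the two pitches are 14 semitones apart, with B4 the higher.

14 semitones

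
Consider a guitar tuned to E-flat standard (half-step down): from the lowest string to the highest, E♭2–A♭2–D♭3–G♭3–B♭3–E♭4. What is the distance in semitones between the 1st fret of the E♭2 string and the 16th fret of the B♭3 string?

E♭2 at fret 1 → E2 (MIDI 40); B♭3 at fret 16 → D5 (MIDI 74).
40 − 74 = -34, so the two pitches are 34 semitones apart, with D5 the higher.

34 semitones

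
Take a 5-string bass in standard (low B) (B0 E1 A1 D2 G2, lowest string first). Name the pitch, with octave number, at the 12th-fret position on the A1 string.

A2

Each fret is one semitone, so A1 + 12 = A2.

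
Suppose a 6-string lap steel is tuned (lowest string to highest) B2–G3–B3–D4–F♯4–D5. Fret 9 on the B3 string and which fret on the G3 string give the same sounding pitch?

13

Fret 9 on B3 is MIDI 59 + 9 = 68 (G♯4). On the G3 string (open MIDI 55), that pitch is 68 − 55 = fret 13.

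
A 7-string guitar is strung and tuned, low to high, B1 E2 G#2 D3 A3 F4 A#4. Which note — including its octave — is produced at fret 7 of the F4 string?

F4 is MIDI 65. Adding 7 gives 72, which is C5.

C5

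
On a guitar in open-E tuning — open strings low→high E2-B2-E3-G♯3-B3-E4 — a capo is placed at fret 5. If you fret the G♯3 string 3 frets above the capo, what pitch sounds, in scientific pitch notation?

E4

The capo raises the open G♯3 by 5 semitones to C♯4; fretting 3 more gives G♯3 + 5 + 3 = G♯3 + 8 semitones = E4.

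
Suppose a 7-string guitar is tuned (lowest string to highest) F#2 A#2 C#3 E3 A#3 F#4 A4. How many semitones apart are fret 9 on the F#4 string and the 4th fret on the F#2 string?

F#4 at fret 9 → D#5 (MIDI 75); F#2 at fret 4 → A#2 (MIDI 46).
75 − 46 = 29, so the two pitches are 29 semitones apart, with D#5 the higher.

29 semitones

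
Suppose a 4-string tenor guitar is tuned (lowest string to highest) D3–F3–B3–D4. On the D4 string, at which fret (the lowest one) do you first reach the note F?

From D4, count semitones up the chromatic scale until reaching F: D–D#–E–F — 3 steps.

3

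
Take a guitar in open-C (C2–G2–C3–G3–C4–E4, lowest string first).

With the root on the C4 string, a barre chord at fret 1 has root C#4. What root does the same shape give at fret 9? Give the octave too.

A4

Moving from fret 1 to fret 9 shifts the root by 8 semitones.
C#4 up 8 semitones is A4.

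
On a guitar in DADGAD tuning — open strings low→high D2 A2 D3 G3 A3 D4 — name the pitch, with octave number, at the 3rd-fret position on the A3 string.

Each fret is one semitone, so A3 + 3 = C4.

C4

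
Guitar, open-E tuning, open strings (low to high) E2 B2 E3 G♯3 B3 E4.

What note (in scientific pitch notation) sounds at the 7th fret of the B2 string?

F♯3

The open B2 string plus 7 semitones: B–C–C#–D–D#–E–F–F#.
The walk passes from B into C once, so the octave number goes from 2 to 3.
(Equivalently spelled G♭3.)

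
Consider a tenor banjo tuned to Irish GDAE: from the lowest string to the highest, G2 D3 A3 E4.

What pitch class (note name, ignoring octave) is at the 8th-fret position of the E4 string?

C

E4 is MIDI 64. Adding 8 gives 72; 72 mod 12 = 0, i.e. C.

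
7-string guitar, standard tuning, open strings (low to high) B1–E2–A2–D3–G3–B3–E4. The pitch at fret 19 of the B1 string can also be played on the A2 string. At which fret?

Fret 19 on B1 is MIDI 35 + 19 = 54 (F#3). On the A2 string (open MIDI 45), that pitch is 54 − 45 = fret 9.

9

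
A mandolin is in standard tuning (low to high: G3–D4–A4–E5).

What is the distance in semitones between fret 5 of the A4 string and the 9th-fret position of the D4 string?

A4 at fret 5 → D5 (MIDI 74); D4 at fret 9 → B4 (MIDI 71).
74 − 71 = 3, so the two pitches are 3 semitones apart, with D5 the higher.

3 semitones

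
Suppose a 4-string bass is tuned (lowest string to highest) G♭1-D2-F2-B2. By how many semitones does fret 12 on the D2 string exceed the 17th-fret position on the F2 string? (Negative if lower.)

-8 semitones

D2 at fret 12 → D3 (MIDI 50); F2 at fret 17 → B♭3 (MIDI 58).
50 − 58 = -8, so the two pitches are 8 semitones apart.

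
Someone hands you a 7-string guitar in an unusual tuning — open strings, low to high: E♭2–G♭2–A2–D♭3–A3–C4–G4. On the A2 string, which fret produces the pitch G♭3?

G♭3 is 9 semitones above the open A2 (A–Bb–B–C–Db–D–Eb–E–F–Gb), so it sits at fret 9.

9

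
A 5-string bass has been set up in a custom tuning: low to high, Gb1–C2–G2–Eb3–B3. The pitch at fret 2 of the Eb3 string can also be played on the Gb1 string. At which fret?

23

Fret 2 on Eb3 is MIDI 51 + 2 = 53 (F3). On the Gb1 string (open MIDI 30), that pitch is 53 − 30 = fret 23.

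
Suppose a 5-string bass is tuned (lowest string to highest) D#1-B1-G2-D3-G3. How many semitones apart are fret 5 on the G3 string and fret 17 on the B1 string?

G3 at fret 5 → C4 (MIDI 60); B1 at fret 17 → E3 (MIDI 52).
60 − 52 = 8, so the two pitches are 8 semitones apart, with C4 the higher.

8 semitones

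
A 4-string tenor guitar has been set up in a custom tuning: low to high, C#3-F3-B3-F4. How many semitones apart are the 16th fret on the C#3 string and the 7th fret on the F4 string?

7 semitones

C#3 at fret 16 → F4 (MIDI 65); F4 at fret 7 → C5 (MIDI 72).
65 − 72 = -7, so the two pitches are 7 semitones apart, with C5 the higher.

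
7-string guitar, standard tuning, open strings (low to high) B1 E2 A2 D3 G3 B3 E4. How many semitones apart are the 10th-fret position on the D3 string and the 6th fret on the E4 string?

D3 at fret 10 → C4 (MIDI 60); E4 at fret 6 → A#4 (MIDI 70).
60 − 70 = -10, so the two pitches are 10 semitones apart, with A#4 the higher.

10 semitones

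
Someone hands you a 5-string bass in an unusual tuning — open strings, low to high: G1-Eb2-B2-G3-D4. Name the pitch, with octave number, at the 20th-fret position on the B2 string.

Each fret is one semitone, so B2 + 20 = G4.

G4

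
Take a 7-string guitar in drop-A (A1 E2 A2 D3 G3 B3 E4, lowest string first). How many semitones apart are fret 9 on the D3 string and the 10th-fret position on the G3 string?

D3 at fret 9 → B3 (MIDI 59); G3 at fret 10 → F4 (MIDI 65).
59 − 65 = -6, so the two pitches are 6 semitones apart, with F4 the higher.

6 semitones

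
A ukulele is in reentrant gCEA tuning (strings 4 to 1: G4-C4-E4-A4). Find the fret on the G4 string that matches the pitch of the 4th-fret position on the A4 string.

6

Fret 4 on A4 is MIDI 69 + 4 = 73 (C#5). On the G4 string (open MIDI 67), that pitch is 73 − 67 = fret 6.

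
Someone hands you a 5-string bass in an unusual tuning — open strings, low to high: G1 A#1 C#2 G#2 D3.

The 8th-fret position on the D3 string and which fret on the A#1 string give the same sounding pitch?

D3 at fret 8 is D3 + 8 semitones = A#3.
The open A#1 string is 16 semitones below the open D3, so the same pitch on the A#1 string lies at fret 8 + 16 = 24.

24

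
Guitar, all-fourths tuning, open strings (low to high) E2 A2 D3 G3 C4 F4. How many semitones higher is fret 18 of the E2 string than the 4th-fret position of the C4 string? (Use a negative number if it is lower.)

-6 semitones

E2 at fret 18 → A#3 (MIDI 58); C4 at fret 4 → E4 (MIDI 64).
58 − 64 = -6, so the two pitches are 6 semitones apart.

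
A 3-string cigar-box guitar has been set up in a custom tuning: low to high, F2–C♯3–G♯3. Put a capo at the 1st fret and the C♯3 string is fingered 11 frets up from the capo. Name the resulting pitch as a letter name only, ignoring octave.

C♯

The capo raises the open C♯3 by 1 semitone to D3; fretting 11 more gives C♯3 + 1 + 11 = C♯3 + 12 semitones, landing on C♯.
(Also written D♭.)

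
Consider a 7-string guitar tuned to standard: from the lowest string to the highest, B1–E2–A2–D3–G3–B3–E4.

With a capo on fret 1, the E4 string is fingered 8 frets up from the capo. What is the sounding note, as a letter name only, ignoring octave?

C#

The capo raises the open E4 by 1 semitone to F4; fretting 8 more gives E4 + 1 + 8 = E4 + 9 semitones, landing on C#.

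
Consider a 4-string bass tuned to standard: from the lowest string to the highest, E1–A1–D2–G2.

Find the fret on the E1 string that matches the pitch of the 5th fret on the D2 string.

15

D2 at fret 5 is D2 + 5 semitones = G2.
The open E1 string is 10 semitones below the open D2, so the same pitch on the E1 string lies at fret 5 + 10 = 15.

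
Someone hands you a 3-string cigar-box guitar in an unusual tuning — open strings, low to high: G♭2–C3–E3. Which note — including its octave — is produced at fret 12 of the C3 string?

C3 is MIDI 48. Adding 12 gives 60, which is C4.

C4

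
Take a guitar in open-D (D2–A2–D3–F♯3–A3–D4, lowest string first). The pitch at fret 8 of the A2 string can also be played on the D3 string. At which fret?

3

A2 at fret 8 is A2 + 8 semitones = F3.
The open D3 string is 5 semitones above the open A2, so the same pitch on the D3 string lies at fret 8 − 5 = 3.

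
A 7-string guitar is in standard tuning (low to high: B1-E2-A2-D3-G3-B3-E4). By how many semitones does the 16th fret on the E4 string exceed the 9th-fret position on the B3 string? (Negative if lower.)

12 semitones

E4 at fret 16 → G♯5 (MIDI 80); B3 at fret 9 → G♯4 (MIDI 68).
80 − 68 = 12, so the two pitches are 12 semitones apart.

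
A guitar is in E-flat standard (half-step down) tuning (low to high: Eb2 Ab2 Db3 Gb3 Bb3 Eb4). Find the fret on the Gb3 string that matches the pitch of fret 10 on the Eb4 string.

Eb4 at fret 10 is Eb4 + 10 semitones = Db5.
The open Gb3 string is 9 semitones below the open Eb4, so the same pitch on the Gb3 string lies at fret 10 + 9 = 19.

19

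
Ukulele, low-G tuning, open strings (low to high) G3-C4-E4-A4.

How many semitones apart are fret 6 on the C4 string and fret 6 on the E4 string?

4 semitones

C4 at fret 6 → F#4 (MIDI 66); E4 at fret 6 → A#4 (MIDI 70).
66 − 70 = -4, so the two pitches are 4 semitones apart, with A#4 the higher.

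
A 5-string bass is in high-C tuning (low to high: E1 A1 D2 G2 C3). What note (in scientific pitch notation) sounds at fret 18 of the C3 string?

The open C3 string plus 18 semitones: C–C#–D–D#–…–E–F–F#.
The walk passes from B into C once, so the octave number goes from 3 to 4.

F♯4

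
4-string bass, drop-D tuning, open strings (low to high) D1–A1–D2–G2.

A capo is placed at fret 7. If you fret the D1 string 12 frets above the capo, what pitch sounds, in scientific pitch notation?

The capo raises the open D1 by 7 semitones to A1; fretting 12 more gives D1 + 7 + 12 = D1 + 19 semitones = A2.

A2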